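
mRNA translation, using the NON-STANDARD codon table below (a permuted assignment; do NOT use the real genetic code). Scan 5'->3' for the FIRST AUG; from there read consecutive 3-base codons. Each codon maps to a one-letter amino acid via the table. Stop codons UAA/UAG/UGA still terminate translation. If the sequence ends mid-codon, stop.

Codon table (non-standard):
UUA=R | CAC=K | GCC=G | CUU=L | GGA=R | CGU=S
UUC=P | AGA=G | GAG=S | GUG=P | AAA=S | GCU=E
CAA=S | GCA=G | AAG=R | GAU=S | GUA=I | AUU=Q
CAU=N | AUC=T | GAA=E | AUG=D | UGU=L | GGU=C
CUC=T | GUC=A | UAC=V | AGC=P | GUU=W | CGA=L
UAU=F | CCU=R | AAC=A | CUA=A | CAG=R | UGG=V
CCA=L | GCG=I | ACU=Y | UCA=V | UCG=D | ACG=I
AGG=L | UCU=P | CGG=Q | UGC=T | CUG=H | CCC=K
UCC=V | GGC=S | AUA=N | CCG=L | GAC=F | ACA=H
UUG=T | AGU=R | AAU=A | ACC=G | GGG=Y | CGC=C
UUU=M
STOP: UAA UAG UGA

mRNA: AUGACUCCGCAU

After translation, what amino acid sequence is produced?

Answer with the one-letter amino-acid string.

start AUG at pos 0
pos 0: AUG -> D; peptide=D
pos 3: ACU -> Y; peptide=DY
pos 6: CCG -> L; peptide=DYL
pos 9: CAU -> N; peptide=DYLN
pos 12: only 0 nt remain (<3), stop (end of mRNA)

Answer: DYLN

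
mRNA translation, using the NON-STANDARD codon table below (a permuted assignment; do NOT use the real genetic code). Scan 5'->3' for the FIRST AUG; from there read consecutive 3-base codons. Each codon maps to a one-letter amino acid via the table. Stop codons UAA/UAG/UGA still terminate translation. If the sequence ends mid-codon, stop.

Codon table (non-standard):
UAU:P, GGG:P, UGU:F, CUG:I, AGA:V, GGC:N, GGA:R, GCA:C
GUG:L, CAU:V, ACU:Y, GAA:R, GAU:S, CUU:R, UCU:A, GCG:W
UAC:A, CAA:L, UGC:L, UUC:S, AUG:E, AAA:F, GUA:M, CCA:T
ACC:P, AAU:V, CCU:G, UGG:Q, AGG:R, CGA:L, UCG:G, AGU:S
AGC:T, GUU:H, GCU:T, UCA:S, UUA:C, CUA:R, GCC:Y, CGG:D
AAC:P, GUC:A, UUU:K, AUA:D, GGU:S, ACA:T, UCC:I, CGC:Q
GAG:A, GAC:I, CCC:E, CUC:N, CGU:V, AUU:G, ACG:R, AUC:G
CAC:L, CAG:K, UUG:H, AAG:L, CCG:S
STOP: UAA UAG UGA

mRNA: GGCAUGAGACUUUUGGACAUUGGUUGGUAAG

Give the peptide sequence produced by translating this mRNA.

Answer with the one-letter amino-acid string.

Answer: EVRHIGSQ

Derivation:
start AUG at pos 3
pos 3: AUG -> E; peptide=E
pos 6: AGA -> V; peptide=EV
pos 9: CUU -> R; peptide=EVR
pos 12: UUG -> H; peptide=EVRH
pos 15: GAC -> I; peptide=EVRHI
pos 18: AUU -> G; peptide=EVRHIG
pos 21: GGU -> S; peptide=EVRHIGS
pos 24: UGG -> Q; peptide=EVRHIGSQ
pos 27: UAA -> STOP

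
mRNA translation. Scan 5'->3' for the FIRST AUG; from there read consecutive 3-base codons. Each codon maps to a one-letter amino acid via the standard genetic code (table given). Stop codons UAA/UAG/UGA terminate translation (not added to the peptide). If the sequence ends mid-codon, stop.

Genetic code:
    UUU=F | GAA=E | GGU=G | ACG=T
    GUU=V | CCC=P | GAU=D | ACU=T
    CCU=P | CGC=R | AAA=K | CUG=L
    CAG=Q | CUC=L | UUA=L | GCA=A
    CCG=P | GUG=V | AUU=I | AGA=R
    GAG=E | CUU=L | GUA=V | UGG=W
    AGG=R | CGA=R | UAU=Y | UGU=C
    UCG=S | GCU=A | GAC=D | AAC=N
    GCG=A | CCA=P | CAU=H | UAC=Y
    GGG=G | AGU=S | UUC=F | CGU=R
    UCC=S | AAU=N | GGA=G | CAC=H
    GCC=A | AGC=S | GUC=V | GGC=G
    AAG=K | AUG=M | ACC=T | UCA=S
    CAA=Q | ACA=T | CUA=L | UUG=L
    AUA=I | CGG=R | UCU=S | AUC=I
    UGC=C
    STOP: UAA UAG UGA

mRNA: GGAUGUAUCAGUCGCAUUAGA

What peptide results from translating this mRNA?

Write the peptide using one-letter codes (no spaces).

start AUG at pos 2
pos 2: AUG -> M; peptide=M
pos 5: UAU -> Y; peptide=MY
pos 8: CAG -> Q; peptide=MYQ
pos 11: UCG -> S; peptide=MYQS
pos 14: CAU -> H; peptide=MYQSH
pos 17: UAG -> STOP

Answer: MYQSH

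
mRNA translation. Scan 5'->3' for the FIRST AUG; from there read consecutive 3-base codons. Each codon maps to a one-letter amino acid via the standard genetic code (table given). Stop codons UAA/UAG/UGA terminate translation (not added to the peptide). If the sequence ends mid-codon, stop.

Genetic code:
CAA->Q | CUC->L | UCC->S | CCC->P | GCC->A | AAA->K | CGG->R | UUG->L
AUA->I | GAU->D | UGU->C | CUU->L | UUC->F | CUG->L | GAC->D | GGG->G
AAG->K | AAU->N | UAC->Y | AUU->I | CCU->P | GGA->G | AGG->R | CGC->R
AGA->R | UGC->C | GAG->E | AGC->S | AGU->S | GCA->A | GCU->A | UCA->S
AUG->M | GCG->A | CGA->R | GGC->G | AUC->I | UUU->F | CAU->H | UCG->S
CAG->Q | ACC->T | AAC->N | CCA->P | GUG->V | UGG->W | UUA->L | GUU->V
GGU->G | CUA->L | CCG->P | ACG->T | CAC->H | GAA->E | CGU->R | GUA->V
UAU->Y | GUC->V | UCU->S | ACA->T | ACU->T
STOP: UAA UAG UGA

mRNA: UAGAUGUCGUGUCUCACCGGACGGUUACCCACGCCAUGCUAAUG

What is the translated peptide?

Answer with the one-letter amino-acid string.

start AUG at pos 3
pos 3: AUG -> M; peptide=M
pos 6: UCG -> S; peptide=MS
pos 9: UGU -> C; peptide=MSC
pos 12: CUC -> L; peptide=MSCL
pos 15: ACC -> T; peptide=MSCLT
pos 18: GGA -> G; peptide=MSCLTG
pos 21: CGG -> R; peptide=MSCLTGR
pos 24: UUA -> L; peptide=MSCLTGRL
pos 27: CCC -> P; peptide=MSCLTGRLP
pos 30: ACG -> T; peptide=MSCLTGRLPT
pos 33: CCA -> P; peptide=MSCLTGRLPTP
pos 36: UGC -> C; peptide=MSCLTGRLPTPC
pos 39: UAA -> STOP

Answer: MSCLTGRLPTPC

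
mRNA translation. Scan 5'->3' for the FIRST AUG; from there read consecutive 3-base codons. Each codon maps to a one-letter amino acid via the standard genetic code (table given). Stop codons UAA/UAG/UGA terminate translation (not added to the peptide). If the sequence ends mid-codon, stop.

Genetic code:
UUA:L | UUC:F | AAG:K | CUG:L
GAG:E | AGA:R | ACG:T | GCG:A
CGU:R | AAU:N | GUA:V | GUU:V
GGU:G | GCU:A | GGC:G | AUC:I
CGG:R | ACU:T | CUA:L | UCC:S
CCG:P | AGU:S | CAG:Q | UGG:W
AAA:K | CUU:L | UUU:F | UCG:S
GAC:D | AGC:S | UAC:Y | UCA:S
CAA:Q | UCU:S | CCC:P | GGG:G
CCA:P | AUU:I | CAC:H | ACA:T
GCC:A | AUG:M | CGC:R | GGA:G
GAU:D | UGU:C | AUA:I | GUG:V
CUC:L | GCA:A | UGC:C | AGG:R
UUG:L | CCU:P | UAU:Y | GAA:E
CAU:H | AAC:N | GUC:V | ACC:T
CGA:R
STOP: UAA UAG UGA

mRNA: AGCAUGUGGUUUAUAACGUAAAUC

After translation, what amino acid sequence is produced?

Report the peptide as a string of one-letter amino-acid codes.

start AUG at pos 3
pos 3: AUG -> M; peptide=M
pos 6: UGG -> W; peptide=MW
pos 9: UUU -> F; peptide=MWF
pos 12: AUA -> I; peptide=MWFI
pos 15: ACG -> T; peptide=MWFIT
pos 18: UAA -> STOP

Answer: MWFIT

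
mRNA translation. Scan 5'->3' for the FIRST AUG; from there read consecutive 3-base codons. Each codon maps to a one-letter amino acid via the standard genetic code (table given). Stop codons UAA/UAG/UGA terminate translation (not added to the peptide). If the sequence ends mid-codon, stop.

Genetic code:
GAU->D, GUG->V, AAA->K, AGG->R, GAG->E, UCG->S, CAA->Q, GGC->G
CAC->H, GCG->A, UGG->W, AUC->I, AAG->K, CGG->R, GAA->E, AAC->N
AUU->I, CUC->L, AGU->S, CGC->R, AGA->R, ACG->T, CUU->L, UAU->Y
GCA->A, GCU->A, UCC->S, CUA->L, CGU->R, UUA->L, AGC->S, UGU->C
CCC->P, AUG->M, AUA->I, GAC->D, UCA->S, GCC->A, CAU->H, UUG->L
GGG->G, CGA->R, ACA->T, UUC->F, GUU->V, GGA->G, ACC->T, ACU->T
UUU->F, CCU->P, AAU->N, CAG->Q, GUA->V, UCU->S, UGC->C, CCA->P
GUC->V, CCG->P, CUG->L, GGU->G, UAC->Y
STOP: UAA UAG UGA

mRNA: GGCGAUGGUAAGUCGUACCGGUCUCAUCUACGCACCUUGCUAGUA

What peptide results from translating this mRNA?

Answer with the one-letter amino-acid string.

start AUG at pos 4
pos 4: AUG -> M; peptide=M
pos 7: GUA -> V; peptide=MV
pos 10: AGU -> S; peptide=MVS
pos 13: CGU -> R; peptide=MVSR
pos 16: ACC -> T; peptide=MVSRT
pos 19: GGU -> G; peptide=MVSRTG
pos 22: CUC -> L; peptide=MVSRTGL
pos 25: AUC -> I; peptide=MVSRTGLI
pos 28: UAC -> Y; peptide=MVSRTGLIY
pos 31: GCA -> A; peptide=MVSRTGLIYA
pos 34: CCU -> P; peptide=MVSRTGLIYAP
pos 37: UGC -> C; peptide=MVSRTGLIYAPC
pos 40: UAG -> STOP

Answer: MVSRTGLIYAPC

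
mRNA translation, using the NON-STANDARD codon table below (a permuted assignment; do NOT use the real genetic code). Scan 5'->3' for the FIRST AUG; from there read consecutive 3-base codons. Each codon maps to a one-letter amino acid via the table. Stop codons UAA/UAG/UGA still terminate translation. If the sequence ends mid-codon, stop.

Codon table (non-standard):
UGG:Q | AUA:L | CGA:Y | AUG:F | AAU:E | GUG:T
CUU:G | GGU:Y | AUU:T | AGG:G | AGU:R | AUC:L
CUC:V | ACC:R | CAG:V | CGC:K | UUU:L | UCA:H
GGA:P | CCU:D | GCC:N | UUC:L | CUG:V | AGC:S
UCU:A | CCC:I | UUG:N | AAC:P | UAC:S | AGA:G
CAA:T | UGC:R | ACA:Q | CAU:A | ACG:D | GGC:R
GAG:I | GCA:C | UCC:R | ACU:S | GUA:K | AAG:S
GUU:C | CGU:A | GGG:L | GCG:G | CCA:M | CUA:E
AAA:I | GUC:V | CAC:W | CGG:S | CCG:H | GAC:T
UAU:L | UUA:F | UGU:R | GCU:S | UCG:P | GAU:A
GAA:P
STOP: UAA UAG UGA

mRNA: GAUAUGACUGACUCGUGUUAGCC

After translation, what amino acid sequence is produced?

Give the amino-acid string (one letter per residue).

start AUG at pos 3
pos 3: AUG -> F; peptide=F
pos 6: ACU -> S; peptide=FS
pos 9: GAC -> T; peptide=FST
pos 12: UCG -> P; peptide=FSTP
pos 15: UGU -> R; peptide=FSTPR
pos 18: UAG -> STOP

Answer: FSTPR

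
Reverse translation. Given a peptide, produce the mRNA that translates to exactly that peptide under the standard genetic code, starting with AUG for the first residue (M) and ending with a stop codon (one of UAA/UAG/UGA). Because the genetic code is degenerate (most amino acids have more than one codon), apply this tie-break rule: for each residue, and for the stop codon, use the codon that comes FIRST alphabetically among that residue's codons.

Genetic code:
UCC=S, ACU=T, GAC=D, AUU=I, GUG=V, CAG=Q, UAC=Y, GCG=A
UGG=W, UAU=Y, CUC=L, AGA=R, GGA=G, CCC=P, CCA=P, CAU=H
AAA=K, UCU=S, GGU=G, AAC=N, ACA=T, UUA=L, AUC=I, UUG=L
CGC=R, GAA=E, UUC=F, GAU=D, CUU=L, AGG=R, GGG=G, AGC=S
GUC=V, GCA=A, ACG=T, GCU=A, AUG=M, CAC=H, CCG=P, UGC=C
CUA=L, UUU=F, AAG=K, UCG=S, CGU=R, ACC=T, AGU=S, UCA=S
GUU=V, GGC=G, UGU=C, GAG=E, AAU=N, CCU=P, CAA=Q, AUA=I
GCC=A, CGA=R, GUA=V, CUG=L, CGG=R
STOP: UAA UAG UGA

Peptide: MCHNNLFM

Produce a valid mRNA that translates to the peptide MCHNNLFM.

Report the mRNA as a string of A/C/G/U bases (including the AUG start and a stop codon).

Answer: mRNA: AUGUGCCACAACAACCUAUUCAUGUAA

Derivation:
residue 1: M -> AUG (start codon)
residue 2: C codons sorted = UGC,UGU -> pick first = UGC
residue 3: H codons sorted = CAC,CAU -> pick first = CAC
residue 4: N codons sorted = AAC,AAU -> pick first = AAC
residue 5: N codons sorted = AAC,AAU -> pick first = AAC
residue 6: L codons sorted = CUA,CUC,CUG,CUU,UUA,UUG -> pick first = CUA
residue 7: F codons sorted = UUC,UUU -> pick first = UUC
residue 8: M -> AUG (only codon)
terminator: stop codons sorted = UAA,UAG,UGA -> pick first = UAA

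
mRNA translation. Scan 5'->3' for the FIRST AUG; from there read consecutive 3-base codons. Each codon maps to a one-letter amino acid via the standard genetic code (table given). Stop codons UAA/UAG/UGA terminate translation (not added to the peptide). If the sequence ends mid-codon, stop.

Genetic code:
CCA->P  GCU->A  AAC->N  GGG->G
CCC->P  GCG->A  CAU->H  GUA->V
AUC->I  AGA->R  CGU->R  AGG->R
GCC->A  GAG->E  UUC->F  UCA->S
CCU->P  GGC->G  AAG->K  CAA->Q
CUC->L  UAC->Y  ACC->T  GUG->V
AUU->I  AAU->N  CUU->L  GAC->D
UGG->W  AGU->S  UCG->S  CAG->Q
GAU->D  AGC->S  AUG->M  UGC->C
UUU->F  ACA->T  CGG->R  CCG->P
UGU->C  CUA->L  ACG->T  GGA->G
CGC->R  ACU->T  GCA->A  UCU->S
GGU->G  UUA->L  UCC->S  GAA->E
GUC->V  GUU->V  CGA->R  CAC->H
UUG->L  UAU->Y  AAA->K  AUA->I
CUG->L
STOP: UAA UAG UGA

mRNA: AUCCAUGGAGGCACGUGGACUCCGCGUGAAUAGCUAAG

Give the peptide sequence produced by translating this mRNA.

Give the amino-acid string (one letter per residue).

start AUG at pos 4
pos 4: AUG -> M; peptide=M
pos 7: GAG -> E; peptide=ME
pos 10: GCA -> A; peptide=MEA
pos 13: CGU -> R; peptide=MEAR
pos 16: GGA -> G; peptide=MEARG
pos 19: CUC -> L; peptide=MEARGL
pos 22: CGC -> R; peptide=MEARGLR
pos 25: GUG -> V; peptide=MEARGLRV
pos 28: AAU -> N; peptide=MEARGLRVN
pos 31: AGC -> S; peptide=MEARGLRVNS
pos 34: UAA -> STOP

Answer: MEARGLRVNS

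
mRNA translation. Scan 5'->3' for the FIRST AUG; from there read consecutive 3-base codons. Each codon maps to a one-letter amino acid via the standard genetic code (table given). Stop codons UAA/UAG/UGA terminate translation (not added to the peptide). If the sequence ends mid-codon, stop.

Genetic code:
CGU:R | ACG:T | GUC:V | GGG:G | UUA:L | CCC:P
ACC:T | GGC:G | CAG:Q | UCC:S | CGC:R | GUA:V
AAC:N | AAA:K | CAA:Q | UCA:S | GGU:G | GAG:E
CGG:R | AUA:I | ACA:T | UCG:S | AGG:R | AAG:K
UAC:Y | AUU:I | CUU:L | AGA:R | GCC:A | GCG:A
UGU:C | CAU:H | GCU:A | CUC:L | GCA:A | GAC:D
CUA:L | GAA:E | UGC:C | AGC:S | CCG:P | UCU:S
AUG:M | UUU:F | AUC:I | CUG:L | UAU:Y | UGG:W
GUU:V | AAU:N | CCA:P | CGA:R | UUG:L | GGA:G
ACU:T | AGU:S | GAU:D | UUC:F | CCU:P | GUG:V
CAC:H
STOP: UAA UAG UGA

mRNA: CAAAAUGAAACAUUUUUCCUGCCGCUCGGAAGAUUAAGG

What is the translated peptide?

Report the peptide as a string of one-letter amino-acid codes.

Answer: MKHFSCRSED

Derivation:
start AUG at pos 4
pos 4: AUG -> M; peptide=M
pos 7: AAA -> K; peptide=MK
pos 10: CAU -> H; peptide=MKH
pos 13: UUU -> F; peptide=MKHF
pos 16: UCC -> S; peptide=MKHFS
pos 19: UGC -> C; peptide=MKHFSC
pos 22: CGC -> R; peptide=MKHFSCR
pos 25: UCG -> S; peptide=MKHFSCRS
pos 28: GAA -> E; peptide=MKHFSCRSE
pos 31: GAU -> D; peptide=MKHFSCRSED
pos 34: UAA -> STOP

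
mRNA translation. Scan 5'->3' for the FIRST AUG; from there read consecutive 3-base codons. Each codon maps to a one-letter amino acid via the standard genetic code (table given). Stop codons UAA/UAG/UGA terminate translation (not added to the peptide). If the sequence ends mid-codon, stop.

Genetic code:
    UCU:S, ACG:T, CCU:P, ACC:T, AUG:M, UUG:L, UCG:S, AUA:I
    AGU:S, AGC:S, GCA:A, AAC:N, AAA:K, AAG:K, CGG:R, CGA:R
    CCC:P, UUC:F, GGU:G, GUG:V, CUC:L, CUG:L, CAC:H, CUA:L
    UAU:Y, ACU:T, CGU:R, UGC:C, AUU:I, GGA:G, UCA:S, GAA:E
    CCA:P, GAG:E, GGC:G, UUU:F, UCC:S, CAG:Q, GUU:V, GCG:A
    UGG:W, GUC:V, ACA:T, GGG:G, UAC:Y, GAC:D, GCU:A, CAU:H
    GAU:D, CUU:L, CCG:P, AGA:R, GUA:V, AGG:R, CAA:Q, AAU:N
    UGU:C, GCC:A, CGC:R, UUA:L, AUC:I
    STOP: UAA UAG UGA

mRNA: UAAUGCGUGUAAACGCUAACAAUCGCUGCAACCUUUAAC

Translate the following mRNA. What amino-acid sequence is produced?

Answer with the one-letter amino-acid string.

start AUG at pos 2
pos 2: AUG -> M; peptide=M
pos 5: CGU -> R; peptide=MR
pos 8: GUA -> V; peptide=MRV
pos 11: AAC -> N; peptide=MRVN
pos 14: GCU -> A; peptide=MRVNA
pos 17: AAC -> N; peptide=MRVNAN
pos 20: AAU -> N; peptide=MRVNANN
pos 23: CGC -> R; peptide=MRVNANNR
pos 26: UGC -> C; peptide=MRVNANNRC
pos 29: AAC -> N; peptide=MRVNANNRCN
pos 32: CUU -> L; peptide=MRVNANNRCNL
pos 35: UAA -> STOP

Answer: MRVNANNRCNL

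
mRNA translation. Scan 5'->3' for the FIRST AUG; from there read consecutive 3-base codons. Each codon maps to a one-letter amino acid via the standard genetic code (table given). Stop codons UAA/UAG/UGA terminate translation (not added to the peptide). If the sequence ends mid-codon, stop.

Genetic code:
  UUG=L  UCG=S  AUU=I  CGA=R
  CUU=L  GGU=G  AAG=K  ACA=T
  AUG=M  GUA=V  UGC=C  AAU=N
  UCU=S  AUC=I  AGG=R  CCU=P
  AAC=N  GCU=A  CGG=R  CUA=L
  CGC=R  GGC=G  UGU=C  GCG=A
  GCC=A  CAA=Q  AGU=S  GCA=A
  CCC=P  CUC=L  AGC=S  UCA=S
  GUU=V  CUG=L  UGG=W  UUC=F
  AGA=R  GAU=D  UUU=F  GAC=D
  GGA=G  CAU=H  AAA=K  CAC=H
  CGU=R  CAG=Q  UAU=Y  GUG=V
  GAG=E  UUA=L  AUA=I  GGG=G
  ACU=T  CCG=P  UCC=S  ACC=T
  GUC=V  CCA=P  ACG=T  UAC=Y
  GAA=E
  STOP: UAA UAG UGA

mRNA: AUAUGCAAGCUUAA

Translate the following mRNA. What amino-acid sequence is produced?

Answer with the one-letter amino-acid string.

start AUG at pos 2
pos 2: AUG -> M; peptide=M
pos 5: CAA -> Q; peptide=MQ
pos 8: GCU -> A; peptide=MQA
pos 11: UAA -> STOP

Answer: MQA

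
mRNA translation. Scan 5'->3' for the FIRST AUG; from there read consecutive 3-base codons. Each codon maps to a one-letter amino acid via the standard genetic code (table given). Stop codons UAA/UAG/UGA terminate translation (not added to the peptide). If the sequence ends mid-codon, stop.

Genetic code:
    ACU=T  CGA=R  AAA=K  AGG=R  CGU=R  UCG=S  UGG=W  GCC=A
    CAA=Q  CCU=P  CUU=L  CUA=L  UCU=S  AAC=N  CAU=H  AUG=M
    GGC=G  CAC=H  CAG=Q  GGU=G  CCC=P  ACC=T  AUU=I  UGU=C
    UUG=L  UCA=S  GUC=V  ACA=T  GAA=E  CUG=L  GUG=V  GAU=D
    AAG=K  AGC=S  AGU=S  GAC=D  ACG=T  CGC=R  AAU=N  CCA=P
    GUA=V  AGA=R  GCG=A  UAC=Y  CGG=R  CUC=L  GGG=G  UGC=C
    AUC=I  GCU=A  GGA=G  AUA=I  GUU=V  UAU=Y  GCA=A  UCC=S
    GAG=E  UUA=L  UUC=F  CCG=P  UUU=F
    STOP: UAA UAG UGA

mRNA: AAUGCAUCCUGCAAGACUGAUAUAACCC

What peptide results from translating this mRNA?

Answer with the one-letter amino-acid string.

start AUG at pos 1
pos 1: AUG -> M; peptide=M
pos 4: CAU -> H; peptide=MH
pos 7: CCU -> P; peptide=MHP
pos 10: GCA -> A; peptide=MHPA
pos 13: AGA -> R; peptide=MHPAR
pos 16: CUG -> L; peptide=MHPARL
pos 19: AUA -> I; peptide=MHPARLI
pos 22: UAA -> STOP

Answer: MHPARLI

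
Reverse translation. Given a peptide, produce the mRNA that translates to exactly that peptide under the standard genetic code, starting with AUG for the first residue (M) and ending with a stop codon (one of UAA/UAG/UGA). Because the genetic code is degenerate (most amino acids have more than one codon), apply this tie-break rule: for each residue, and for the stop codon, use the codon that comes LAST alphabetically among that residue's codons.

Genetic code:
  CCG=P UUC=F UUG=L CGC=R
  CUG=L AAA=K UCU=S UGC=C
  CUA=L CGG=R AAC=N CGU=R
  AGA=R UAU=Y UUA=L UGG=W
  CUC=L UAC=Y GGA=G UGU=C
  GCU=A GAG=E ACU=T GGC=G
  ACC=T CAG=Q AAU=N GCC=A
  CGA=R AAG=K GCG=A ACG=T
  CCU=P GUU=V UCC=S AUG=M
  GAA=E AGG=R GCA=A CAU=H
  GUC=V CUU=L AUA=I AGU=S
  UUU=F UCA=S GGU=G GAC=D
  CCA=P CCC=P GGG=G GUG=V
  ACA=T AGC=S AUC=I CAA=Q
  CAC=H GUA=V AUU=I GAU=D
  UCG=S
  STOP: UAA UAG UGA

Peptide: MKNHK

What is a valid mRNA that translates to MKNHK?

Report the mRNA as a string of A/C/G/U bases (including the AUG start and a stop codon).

Answer: mRNA: AUGAAGAAUCAUAAGUGA

Derivation:
residue 1: M -> AUG (start codon)
residue 2: K codons sorted = AAA,AAG -> pick last = AAG
residue 3: N codons sorted = AAC,AAU -> pick last = AAU
residue 4: H codons sorted = CAC,CAU -> pick last = CAU
residue 5: K codons sorted = AAA,AAG -> pick last = AAG
terminator: stop codons sorted = UAA,UAG,UGA -> pick last = UGA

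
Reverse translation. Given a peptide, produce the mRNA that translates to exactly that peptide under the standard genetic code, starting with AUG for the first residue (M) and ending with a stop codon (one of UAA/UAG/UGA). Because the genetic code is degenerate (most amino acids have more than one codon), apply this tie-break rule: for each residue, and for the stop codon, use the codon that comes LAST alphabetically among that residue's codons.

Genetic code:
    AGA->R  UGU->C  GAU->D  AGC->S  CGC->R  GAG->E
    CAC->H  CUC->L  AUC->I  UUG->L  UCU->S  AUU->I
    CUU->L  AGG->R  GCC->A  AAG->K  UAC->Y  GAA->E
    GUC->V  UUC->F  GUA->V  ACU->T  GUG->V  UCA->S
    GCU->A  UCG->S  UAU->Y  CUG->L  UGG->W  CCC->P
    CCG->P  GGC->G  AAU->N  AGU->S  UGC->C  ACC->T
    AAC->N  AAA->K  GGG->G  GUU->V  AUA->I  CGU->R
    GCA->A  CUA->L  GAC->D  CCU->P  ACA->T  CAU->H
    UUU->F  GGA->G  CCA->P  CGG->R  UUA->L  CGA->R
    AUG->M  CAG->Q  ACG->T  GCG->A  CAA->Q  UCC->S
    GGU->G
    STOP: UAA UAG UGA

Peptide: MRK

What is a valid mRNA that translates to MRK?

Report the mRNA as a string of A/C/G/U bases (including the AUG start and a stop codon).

Answer: mRNA: AUGCGUAAGUGA

Derivation:
residue 1: M -> AUG (start codon)
residue 2: R codons sorted = AGA,AGG,CGA,CGC,CGG,CGU -> pick last = CGU
residue 3: K codons sorted = AAA,AAG -> pick last = AAG
terminator: stop codons sorted = UAA,UAG,UGA -> pick last = UGA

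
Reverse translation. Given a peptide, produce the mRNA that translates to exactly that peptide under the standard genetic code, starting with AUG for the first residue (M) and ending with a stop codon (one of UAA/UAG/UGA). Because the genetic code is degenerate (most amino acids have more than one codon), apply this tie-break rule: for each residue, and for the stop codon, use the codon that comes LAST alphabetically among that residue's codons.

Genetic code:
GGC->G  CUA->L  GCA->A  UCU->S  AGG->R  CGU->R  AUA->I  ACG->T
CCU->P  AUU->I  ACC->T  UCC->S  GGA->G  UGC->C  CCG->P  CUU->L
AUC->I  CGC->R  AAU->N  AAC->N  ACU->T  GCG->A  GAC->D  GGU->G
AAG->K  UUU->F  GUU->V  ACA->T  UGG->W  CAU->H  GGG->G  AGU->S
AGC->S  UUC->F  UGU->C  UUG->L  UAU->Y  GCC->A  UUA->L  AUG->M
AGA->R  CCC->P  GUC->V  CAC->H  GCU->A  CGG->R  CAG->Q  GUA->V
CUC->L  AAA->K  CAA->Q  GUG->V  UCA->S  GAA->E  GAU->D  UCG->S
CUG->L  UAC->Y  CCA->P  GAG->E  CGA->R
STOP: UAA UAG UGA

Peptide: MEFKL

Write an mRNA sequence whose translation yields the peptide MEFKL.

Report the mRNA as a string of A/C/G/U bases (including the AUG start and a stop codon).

Answer: mRNA: AUGGAGUUUAAGUUGUGA

Derivation:
residue 1: M -> AUG (start codon)
residue 2: E codons sorted = GAA,GAG -> pick last = GAG
residue 3: F codons sorted = UUC,UUU -> pick last = UUU
residue 4: K codons sorted = AAA,AAG -> pick last = AAG
residue 5: L codons sorted = CUA,CUC,CUG,CUU,UUA,UUG -> pick last = UUG
terminator: stop codons sorted = UAA,UAG,UGA -> pick last = UGA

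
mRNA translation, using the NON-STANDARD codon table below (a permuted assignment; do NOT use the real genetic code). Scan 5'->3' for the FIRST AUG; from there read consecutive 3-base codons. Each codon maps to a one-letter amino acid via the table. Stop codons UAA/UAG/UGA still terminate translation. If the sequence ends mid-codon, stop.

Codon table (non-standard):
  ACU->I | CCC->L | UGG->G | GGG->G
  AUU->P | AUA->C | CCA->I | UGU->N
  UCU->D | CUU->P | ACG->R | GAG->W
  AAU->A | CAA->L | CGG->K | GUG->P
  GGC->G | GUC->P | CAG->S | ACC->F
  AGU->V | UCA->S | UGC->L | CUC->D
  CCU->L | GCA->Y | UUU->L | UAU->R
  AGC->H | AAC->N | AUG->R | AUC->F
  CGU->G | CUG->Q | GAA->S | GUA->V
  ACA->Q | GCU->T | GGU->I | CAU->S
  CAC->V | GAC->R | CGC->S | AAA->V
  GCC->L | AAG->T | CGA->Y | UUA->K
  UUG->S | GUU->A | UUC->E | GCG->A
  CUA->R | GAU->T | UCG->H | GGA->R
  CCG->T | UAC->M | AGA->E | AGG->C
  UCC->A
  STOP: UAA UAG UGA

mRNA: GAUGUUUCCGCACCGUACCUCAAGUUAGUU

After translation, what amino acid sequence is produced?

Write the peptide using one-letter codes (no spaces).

start AUG at pos 1
pos 1: AUG -> R; peptide=R
pos 4: UUU -> L; peptide=RL
pos 7: CCG -> T; peptide=RLT
pos 10: CAC -> V; peptide=RLTV
pos 13: CGU -> G; peptide=RLTVG
pos 16: ACC -> F; peptide=RLTVGF
pos 19: UCA -> S; peptide=RLTVGFS
pos 22: AGU -> V; peptide=RLTVGFSV
pos 25: UAG -> STOP

Answer: RLTVGFSV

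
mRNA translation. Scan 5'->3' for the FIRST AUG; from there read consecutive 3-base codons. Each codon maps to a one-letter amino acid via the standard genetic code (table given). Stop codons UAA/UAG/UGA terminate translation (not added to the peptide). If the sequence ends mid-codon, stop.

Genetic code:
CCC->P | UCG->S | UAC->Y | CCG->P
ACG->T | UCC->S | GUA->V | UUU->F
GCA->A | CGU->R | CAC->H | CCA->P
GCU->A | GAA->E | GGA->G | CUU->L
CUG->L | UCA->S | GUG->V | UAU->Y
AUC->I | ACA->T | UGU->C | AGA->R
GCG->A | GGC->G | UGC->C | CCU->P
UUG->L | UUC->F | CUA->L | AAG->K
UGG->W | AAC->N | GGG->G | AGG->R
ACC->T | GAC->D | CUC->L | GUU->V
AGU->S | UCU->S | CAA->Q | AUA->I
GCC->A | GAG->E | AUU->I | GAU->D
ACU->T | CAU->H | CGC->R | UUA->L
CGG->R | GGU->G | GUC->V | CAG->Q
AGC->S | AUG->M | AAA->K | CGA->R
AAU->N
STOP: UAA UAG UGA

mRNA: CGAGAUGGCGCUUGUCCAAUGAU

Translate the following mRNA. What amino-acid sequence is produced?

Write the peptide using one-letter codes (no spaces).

Answer: MALVQ

Derivation:
start AUG at pos 4
pos 4: AUG -> M; peptide=M
pos 7: GCG -> A; peptide=MA
pos 10: CUU -> L; peptide=MAL
pos 13: GUC -> V; peptide=MALV
pos 16: CAA -> Q; peptide=MALVQ
pos 19: UGA -> STOP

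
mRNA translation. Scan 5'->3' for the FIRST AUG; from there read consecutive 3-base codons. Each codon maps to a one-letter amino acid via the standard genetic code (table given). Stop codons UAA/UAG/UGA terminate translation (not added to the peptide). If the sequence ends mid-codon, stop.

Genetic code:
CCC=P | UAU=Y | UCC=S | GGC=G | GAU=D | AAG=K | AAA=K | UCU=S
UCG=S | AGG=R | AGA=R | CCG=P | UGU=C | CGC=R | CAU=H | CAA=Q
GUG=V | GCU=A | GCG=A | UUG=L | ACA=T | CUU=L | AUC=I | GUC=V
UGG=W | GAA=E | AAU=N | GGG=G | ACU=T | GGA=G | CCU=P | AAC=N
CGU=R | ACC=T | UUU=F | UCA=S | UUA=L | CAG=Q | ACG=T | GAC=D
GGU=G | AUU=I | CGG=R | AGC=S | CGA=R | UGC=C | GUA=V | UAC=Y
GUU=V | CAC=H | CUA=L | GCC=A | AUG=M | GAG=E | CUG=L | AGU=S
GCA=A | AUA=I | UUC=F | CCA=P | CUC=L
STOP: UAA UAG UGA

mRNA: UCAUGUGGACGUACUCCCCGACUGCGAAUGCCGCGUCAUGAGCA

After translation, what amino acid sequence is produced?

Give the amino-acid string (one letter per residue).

start AUG at pos 2
pos 2: AUG -> M; peptide=M
pos 5: UGG -> W; peptide=MW
pos 8: ACG -> T; peptide=MWT
pos 11: UAC -> Y; peptide=MWTY
pos 14: UCC -> S; peptide=MWTYS
pos 17: CCG -> P; peptide=MWTYSP
pos 20: ACU -> T; peptide=MWTYSPT
pos 23: GCG -> A; peptide=MWTYSPTA
pos 26: AAU -> N; peptide=MWTYSPTAN
pos 29: GCC -> A; peptide=MWTYSPTANA
pos 32: GCG -> A; peptide=MWTYSPTANAA
pos 35: UCA -> S; peptide=MWTYSPTANAAS
pos 38: UGA -> STOP

Answer: MWTYSPTANAAS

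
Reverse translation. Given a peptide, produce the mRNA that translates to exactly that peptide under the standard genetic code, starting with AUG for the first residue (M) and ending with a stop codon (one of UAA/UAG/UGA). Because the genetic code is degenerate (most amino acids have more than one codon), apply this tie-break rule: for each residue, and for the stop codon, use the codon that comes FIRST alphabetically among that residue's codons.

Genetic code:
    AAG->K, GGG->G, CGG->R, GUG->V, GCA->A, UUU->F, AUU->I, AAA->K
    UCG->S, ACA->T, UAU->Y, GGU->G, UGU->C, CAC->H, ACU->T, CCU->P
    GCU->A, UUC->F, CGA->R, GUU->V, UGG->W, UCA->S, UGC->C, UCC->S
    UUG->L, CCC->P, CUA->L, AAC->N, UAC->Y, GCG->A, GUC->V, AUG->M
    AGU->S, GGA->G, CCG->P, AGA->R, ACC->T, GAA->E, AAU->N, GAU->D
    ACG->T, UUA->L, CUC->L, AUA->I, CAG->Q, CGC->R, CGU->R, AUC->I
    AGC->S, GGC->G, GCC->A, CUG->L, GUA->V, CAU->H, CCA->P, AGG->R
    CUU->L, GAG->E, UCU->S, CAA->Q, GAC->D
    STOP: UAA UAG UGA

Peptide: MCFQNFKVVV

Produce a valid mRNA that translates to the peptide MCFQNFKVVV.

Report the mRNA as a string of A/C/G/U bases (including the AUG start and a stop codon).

residue 1: M -> AUG (start codon)
residue 2: C codons sorted = UGC,UGU -> pick first = UGC
residue 3: F codons sorted = UUC,UUU -> pick first = UUC
residue 4: Q codons sorted = CAA,CAG -> pick first = CAA
residue 5: N codons sorted = AAC,AAU -> pick first = AAC
residue 6: F codons sorted = UUC,UUU -> pick first = UUC
residue 7: K codons sorted = AAA,AAG -> pick first = AAA
residue 8: V codons sorted = GUA,GUC,GUG,GUU -> pick first = GUA
residue 9: V codons sorted = GUA,GUC,GUG,GUU -> pick first = GUA
residue 10: V codons sorted = GUA,GUC,GUG,GUU -> pick first = GUA
terminator: stop codons sorted = UAA,UAG,UGA -> pick first = UAA

Answer: mRNA: AUGUGCUUCCAAAACUUCAAAGUAGUAGUAUAA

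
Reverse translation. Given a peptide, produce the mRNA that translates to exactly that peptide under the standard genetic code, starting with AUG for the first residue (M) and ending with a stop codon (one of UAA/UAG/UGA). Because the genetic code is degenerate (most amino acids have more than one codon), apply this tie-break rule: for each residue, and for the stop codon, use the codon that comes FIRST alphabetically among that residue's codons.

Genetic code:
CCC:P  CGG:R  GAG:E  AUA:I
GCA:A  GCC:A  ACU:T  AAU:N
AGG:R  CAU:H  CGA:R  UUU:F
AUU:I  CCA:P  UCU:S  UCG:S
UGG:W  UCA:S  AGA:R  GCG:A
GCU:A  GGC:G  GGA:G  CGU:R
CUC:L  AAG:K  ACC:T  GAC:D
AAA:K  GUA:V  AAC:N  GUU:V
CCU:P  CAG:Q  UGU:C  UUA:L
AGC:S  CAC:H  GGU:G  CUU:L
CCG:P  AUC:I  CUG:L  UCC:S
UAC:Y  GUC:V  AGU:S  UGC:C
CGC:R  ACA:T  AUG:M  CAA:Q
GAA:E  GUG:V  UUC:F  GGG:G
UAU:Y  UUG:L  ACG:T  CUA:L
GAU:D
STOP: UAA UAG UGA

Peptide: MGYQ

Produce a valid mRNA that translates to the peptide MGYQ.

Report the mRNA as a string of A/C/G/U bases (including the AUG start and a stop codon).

Answer: mRNA: AUGGGAUACCAAUAA

Derivation:
residue 1: M -> AUG (start codon)
residue 2: G codons sorted = GGA,GGC,GGG,GGU -> pick first = GGA
residue 3: Y codons sorted = UAC,UAU -> pick first = UAC
residue 4: Q codons sorted = CAA,CAG -> pick first = CAA
terminator: stop codons sorted = UAA,UAG,UGA -> pick first = UAA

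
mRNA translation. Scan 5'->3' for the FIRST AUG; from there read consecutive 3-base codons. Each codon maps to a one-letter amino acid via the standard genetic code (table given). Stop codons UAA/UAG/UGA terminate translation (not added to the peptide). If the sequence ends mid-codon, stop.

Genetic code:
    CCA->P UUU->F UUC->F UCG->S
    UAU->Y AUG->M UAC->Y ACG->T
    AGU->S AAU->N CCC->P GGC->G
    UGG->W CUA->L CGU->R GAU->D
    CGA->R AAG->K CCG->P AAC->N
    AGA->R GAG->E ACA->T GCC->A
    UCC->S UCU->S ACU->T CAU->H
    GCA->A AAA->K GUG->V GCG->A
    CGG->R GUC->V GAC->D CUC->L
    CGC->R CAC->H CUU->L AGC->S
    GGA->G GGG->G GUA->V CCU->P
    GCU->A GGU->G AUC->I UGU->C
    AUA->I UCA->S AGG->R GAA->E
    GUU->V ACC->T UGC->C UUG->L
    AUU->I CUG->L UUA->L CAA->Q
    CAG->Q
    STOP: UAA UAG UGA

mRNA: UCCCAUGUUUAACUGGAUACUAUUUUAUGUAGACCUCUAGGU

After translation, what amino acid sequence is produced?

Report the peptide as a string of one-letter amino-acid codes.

Answer: MFNWILFYVDL

Derivation:
start AUG at pos 4
pos 4: AUG -> M; peptide=M
pos 7: UUU -> F; peptide=MF
pos 10: AAC -> N; peptide=MFN
pos 13: UGG -> W; peptide=MFNW
pos 16: AUA -> I; peptide=MFNWI
pos 19: CUA -> L; peptide=MFNWIL
pos 22: UUU -> F; peptide=MFNWILF
pos 25: UAU -> Y; peptide=MFNWILFY
pos 28: GUA -> V; peptide=MFNWILFYV
pos 31: GAC -> D; peptide=MFNWILFYVD
pos 34: CUC -> L; peptide=MFNWILFYVDL
pos 37: UAG -> STOP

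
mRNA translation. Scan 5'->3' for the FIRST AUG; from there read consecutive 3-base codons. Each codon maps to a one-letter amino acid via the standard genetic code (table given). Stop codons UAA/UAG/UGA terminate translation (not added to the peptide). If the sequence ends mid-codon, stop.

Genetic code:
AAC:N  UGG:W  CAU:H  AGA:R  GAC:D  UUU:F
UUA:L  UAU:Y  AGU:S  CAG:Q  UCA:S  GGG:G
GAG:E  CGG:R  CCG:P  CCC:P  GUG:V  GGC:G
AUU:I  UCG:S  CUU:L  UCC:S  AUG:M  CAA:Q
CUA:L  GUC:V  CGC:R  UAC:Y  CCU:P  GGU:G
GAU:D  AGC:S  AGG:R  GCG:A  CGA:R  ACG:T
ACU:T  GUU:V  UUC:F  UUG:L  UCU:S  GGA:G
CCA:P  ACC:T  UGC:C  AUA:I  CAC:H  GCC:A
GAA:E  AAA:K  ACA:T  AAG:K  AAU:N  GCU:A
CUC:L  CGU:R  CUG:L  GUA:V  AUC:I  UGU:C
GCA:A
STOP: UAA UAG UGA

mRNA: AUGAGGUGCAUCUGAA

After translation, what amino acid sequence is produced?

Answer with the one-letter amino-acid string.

start AUG at pos 0
pos 0: AUG -> M; peptide=M
pos 3: AGG -> R; peptide=MR
pos 6: UGC -> C; peptide=MRC
pos 9: AUC -> I; peptide=MRCI
pos 12: UGA -> STOP

Answer: MRCI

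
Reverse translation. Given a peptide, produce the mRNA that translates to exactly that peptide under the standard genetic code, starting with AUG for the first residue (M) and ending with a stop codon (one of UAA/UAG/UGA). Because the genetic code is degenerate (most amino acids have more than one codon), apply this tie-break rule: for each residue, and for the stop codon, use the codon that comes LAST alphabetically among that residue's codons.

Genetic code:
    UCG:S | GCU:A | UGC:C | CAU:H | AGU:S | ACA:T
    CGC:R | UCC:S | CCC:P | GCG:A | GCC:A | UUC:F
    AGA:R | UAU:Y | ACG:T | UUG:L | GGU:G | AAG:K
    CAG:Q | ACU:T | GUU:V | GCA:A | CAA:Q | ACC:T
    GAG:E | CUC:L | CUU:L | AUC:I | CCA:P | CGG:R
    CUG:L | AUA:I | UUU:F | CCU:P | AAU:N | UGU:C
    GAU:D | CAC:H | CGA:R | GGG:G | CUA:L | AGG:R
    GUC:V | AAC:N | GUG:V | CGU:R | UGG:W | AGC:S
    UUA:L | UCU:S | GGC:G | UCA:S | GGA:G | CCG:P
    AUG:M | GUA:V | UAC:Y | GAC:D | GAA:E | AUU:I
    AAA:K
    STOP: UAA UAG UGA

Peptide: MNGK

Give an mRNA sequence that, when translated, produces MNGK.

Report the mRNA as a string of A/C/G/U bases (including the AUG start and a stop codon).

Answer: mRNA: AUGAAUGGUAAGUGA

Derivation:
residue 1: M -> AUG (start codon)
residue 2: N codons sorted = AAC,AAU -> pick last = AAU
residue 3: G codons sorted = GGA,GGC,GGG,GGU -> pick last = GGU
residue 4: K codons sorted = AAA,AAG -> pick last = AAG
terminator: stop codons sorted = UAA,UAG,UGA -> pick last = UGA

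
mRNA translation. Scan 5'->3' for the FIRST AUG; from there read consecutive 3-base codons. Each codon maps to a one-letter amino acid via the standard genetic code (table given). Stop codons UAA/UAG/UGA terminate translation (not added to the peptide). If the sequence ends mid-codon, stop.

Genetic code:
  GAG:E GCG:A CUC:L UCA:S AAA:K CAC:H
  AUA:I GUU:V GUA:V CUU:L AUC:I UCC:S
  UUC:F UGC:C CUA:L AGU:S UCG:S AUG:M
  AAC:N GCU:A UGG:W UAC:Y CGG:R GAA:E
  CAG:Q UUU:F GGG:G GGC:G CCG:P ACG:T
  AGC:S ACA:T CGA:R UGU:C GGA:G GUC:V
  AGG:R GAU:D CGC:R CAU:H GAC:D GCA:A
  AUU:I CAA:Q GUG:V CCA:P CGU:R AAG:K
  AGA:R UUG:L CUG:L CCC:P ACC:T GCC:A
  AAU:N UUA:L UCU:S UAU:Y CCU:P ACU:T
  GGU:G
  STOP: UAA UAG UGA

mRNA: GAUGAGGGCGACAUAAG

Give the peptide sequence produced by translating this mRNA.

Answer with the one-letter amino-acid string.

start AUG at pos 1
pos 1: AUG -> M; peptide=M
pos 4: AGG -> R; peptide=MR
pos 7: GCG -> A; peptide=MRA
pos 10: ACA -> T; peptide=MRAT
pos 13: UAA -> STOP

Answer: MRAT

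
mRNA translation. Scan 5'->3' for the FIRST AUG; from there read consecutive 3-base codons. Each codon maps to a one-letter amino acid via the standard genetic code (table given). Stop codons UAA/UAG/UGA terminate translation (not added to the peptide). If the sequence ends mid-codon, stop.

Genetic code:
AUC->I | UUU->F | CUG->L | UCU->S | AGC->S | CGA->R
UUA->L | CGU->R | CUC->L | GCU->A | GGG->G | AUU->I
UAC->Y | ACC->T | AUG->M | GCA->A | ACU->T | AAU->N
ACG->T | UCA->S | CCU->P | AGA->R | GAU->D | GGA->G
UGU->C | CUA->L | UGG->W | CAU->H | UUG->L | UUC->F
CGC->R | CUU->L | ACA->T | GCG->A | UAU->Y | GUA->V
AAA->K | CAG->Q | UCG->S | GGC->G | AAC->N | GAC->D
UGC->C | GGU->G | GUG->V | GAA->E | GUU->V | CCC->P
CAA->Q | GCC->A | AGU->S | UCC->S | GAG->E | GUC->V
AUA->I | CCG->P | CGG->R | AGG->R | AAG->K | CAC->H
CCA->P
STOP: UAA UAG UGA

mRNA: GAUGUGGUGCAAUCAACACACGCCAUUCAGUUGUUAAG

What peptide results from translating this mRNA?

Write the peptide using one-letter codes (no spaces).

Answer: MWCNQHTPFSC

Derivation:
start AUG at pos 1
pos 1: AUG -> M; peptide=M
pos 4: UGG -> W; peptide=MW
pos 7: UGC -> C; peptide=MWC
pos 10: AAU -> N; peptide=MWCN
pos 13: CAA -> Q; peptide=MWCNQ
pos 16: CAC -> H; peptide=MWCNQH
pos 19: ACG -> T; peptide=MWCNQHT
pos 22: CCA -> P; peptide=MWCNQHTP
pos 25: UUC -> F; peptide=MWCNQHTPF
pos 28: AGU -> S; peptide=MWCNQHTPFS
pos 31: UGU -> C; peptide=MWCNQHTPFSC
pos 34: UAA -> STOP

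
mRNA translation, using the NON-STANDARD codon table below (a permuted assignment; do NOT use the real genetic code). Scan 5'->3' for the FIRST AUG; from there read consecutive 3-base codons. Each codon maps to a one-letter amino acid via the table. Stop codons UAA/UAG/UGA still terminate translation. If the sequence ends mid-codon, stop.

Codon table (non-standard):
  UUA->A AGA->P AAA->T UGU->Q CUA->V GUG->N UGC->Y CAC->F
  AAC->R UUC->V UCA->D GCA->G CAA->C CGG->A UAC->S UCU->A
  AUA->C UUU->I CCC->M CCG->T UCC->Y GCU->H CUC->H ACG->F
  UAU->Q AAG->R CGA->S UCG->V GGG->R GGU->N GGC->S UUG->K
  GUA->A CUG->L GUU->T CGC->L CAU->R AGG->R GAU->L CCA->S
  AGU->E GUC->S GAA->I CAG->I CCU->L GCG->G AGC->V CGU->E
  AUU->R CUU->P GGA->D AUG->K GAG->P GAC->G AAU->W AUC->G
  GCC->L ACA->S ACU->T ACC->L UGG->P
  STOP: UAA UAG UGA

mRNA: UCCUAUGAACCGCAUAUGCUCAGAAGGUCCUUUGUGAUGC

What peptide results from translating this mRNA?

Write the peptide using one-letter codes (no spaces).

start AUG at pos 4
pos 4: AUG -> K; peptide=K
pos 7: AAC -> R; peptide=KR
pos 10: CGC -> L; peptide=KRL
pos 13: AUA -> C; peptide=KRLC
pos 16: UGC -> Y; peptide=KRLCY
pos 19: UCA -> D; peptide=KRLCYD
pos 22: GAA -> I; peptide=KRLCYDI
pos 25: GGU -> N; peptide=KRLCYDIN
pos 28: CCU -> L; peptide=KRLCYDINL
pos 31: UUG -> K; peptide=KRLCYDINLK
pos 34: UGA -> STOP

Answer: KRLCYDINLK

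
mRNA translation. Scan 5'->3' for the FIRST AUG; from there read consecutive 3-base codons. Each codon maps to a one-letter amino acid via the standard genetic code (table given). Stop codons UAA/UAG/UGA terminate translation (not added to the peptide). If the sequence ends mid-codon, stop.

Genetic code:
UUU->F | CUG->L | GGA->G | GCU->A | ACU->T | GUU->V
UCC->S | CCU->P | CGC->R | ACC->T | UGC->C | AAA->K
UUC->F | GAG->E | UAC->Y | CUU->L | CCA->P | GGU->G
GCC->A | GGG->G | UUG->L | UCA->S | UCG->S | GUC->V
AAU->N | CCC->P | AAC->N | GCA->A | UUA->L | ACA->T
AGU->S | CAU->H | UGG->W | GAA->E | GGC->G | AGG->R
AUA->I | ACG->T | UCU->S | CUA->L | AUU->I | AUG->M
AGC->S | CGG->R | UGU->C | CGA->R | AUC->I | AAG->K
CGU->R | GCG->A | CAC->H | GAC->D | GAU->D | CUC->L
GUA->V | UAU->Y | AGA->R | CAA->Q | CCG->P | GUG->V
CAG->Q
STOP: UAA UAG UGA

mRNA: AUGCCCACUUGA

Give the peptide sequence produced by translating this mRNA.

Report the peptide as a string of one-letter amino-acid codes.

start AUG at pos 0
pos 0: AUG -> M; peptide=M
pos 3: CCC -> P; peptide=MP
pos 6: ACU -> T; peptide=MPT
pos 9: UGA -> STOP

Answer: MPT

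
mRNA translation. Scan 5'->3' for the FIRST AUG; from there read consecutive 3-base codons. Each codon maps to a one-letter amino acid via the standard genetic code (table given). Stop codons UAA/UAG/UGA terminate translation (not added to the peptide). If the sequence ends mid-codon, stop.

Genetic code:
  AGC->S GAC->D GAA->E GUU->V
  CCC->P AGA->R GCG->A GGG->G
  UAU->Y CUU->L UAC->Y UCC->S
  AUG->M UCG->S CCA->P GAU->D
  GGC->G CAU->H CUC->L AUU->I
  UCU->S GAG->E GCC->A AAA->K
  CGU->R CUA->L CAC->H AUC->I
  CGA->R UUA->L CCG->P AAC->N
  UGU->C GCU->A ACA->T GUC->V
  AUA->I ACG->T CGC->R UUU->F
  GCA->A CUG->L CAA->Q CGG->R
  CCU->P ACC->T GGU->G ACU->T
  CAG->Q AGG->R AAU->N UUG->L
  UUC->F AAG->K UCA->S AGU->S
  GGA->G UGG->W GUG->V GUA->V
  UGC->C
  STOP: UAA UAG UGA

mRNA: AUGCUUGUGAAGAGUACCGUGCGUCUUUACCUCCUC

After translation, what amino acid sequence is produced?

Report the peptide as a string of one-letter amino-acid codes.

Answer: MLVKSTVRLYLL

Derivation:
start AUG at pos 0
pos 0: AUG -> M; peptide=M
pos 3: CUU -> L; peptide=ML
pos 6: GUG -> V; peptide=MLV
pos 9: AAG -> K; peptide=MLVK
pos 12: AGU -> S; peptide=MLVKS
pos 15: ACC -> T; peptide=MLVKST
pos 18: GUG -> V; peptide=MLVKSTV
pos 21: CGU -> R; peptide=MLVKSTVR
pos 24: CUU -> L; peptide=MLVKSTVRL
pos 27: UAC -> Y; peptide=MLVKSTVRLY
pos 30: CUC -> L; peptide=MLVKSTVRLYL
pos 33: CUC -> L; peptide=MLVKSTVRLYLL
pos 36: only 0 nt remain (<3), stop (end of mRNA)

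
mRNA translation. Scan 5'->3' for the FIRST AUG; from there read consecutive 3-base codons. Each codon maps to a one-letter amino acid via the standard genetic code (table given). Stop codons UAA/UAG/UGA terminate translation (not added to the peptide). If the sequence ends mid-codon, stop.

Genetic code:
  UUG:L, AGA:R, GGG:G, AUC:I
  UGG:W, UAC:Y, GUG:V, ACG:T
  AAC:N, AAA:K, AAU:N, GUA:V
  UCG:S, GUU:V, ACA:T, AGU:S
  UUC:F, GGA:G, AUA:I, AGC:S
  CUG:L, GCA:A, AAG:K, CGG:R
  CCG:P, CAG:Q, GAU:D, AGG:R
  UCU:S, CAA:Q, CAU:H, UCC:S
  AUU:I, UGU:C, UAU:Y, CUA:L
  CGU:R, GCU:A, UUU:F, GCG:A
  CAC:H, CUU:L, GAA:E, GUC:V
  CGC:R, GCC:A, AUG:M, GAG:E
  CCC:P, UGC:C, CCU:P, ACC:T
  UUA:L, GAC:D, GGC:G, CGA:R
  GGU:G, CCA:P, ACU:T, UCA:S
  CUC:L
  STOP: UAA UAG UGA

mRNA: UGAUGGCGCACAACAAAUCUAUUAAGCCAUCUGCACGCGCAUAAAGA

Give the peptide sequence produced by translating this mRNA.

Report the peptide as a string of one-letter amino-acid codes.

Answer: MAHNKSIKPSARA

Derivation:
start AUG at pos 2
pos 2: AUG -> M; peptide=M
pos 5: GCG -> A; peptide=MA
pos 8: CAC -> H; peptide=MAH
pos 11: AAC -> N; peptide=MAHN
pos 14: AAA -> K; peptide=MAHNK
pos 17: UCU -> S; peptide=MAHNKS
pos 20: AUU -> I; peptide=MAHNKSI
pos 23: AAG -> K; peptide=MAHNKSIK
pos 26: CCA -> P; peptide=MAHNKSIKP
pos 29: UCU -> S; peptide=MAHNKSIKPS
pos 32: GCA -> A; peptide=MAHNKSIKPSA
pos 35: CGC -> R; peptide=MAHNKSIKPSAR
pos 38: GCA -> A; peptide=MAHNKSIKPSARA
pos 41: UAA -> STOP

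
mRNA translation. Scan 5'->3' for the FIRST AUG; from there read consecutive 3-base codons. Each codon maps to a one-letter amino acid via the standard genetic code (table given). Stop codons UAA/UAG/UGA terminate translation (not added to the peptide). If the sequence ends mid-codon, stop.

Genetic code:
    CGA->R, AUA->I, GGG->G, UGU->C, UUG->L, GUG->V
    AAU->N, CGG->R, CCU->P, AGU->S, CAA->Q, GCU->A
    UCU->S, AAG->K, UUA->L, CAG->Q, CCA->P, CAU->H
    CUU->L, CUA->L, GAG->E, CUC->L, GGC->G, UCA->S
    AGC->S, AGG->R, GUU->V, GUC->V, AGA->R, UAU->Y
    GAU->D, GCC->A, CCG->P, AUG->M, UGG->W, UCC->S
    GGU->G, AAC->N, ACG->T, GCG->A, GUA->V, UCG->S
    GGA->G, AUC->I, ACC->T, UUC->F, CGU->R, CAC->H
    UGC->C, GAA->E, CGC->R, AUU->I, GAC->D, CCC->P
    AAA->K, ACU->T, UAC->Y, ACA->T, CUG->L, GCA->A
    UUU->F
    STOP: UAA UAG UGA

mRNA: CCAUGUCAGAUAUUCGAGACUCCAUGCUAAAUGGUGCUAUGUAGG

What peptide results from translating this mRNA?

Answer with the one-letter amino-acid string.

start AUG at pos 2
pos 2: AUG -> M; peptide=M
pos 5: UCA -> S; peptide=MS
pos 8: GAU -> D; peptide=MSD
pos 11: AUU -> I; peptide=MSDI
pos 14: CGA -> R; peptide=MSDIR
pos 17: GAC -> D; peptide=MSDIRD
pos 20: UCC -> S; peptide=MSDIRDS
pos 23: AUG -> M; peptide=MSDIRDSM
pos 26: CUA -> L; peptide=MSDIRDSML
pos 29: AAU -> N; peptide=MSDIRDSMLN
pos 32: GGU -> G; peptide=MSDIRDSMLNG
pos 35: GCU -> A; peptide=MSDIRDSMLNGA
pos 38: AUG -> M; peptide=MSDIRDSMLNGAM
pos 41: UAG -> STOP

Answer: MSDIRDSMLNGAM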